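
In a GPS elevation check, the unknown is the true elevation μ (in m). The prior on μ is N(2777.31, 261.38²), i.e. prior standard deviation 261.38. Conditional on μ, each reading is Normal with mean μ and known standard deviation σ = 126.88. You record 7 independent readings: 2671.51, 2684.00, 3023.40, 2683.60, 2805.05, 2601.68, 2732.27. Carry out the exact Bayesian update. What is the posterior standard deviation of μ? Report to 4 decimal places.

47.1688

For Normal data with known variance σ², a Normal(μ₀, σ₀²) prior on μ is conjugate. Posterior precision = 1/σ₀² + n/σ²; posterior mean is the precision-weighted average of μ₀ and x̄.
σ₀² = 261.38² = 68319.5044, σ² = 126.88² = 16098.5344; σ² + n·σ₀² = 16098.5344 + 7·68319.5044 = 494335.0652.
Posterior precision = 1/σ₀² + n/σ² = 1/68319.5044 + 7/16098.5344 = (σ² + n·σ₀²)/(σ₀²σ²) = 494335.0652/(68319.5044·16098.5344); posterior variance σₙ² = σ₀²σ²/(σ² + n·σ₀²) = 68319.5044·16098.5344/494335.0652 = 2224.895560.
Posterior SD = √σₙ² = √(68319.5044·16098.5344/494335.0652) = 47.1688.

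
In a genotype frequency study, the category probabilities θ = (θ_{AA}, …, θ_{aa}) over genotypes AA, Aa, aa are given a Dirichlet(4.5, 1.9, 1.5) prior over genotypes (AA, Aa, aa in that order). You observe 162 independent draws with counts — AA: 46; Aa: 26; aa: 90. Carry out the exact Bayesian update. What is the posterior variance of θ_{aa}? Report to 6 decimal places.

0.001454

The Dirichlet prior is conjugate to the Multinomial likelihood: each posterior αⱼ = prior αⱼ + observed count nⱼ.
Posterior concentration: (50.5, 27.9, 91.5), total = 169.9.
Var[θ_j] = α_j(Σα−α_j)/((Σα)²(Σα+1)) = 91.5·78.4/(169.9²·170.9) = 0.001454.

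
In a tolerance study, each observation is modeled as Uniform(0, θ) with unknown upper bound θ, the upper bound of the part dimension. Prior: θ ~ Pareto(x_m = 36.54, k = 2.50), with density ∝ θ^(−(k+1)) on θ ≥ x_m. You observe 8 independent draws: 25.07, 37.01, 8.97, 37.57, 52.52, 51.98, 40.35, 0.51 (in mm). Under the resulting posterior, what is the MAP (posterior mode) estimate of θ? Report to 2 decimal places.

52.52

A Pareto(scale x_m, shape k) prior on the upper bound θ of Uniform(0, θ) is conjugate: posterior is Pareto(max(x_m, max xᵢ), k + n).
Sample maximum = 52.52; prior scale x_m = 36.54 → posterior scale = max = 52.52.
Posterior shape = 2.50 + 8 = 10.50.
The Pareto density is decreasing on [x_m, ∞), so the mode is x_m = 52.52.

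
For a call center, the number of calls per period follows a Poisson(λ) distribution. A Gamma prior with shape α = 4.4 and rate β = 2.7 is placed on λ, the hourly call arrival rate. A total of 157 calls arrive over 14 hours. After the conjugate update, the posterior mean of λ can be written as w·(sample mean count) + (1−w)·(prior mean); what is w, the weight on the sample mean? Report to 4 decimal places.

With a Gamma(shape α, rate β) prior, the Poisson likelihood is conjugate: the posterior is Gamma(α + ΣXᵢ, β + n).
Posterior mean = (α₀+S)/(β₀+n) = [n/(β₀+n)]·(S/n) + [β₀/(β₀+n)]·(α₀/β₀), so only n and β₀ enter the weight.
Weight on data w = n/(β₀+n) = 14/(2.7+14) = 14/16.7 = 0.8383.

0.8383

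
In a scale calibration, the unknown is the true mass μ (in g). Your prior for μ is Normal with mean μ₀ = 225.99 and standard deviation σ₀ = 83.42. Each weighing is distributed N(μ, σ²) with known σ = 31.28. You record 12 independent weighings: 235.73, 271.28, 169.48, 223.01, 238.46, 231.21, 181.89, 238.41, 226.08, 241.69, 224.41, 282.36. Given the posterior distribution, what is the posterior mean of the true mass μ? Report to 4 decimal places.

230.2839

For Normal data with known variance σ², a Normal(μ₀, σ₀²) prior on μ is conjugate. Posterior precision = 1/σ₀² + n/σ²; posterior mean is the precision-weighted average of μ₀ and x̄.
Σxᵢ = 235.73 + 271.28 + 169.48 + 223.01 + 238.46 + 231.21 + 181.89 + 238.41 + 226.08 + 241.69 + 224.41 + 282.36 = 2764.01, so n·x̄ = 2764.01.
σ₀² = 83.42² = 6958.8964, σ² = 31.28² = 978.4384; σ² + n·σ₀² = 978.4384 + 12·6958.8964 = 84485.1952.
Posterior mean = (μ₀/σ₀² + n·x̄/σ²)/(1/σ₀² + n/σ²) = (σ²·μ₀ + σ₀²·n·x̄)/(σ² + n·σ₀²) = (978.4384·225.99 + 6958.8964·2764.01)/84485.1952 = 19455576.53258/84485.1952 = 230.2839.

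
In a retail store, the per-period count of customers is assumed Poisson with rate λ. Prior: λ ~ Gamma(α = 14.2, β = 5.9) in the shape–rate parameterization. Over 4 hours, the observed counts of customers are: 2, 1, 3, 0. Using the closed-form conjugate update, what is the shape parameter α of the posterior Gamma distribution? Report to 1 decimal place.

20.2

With a Gamma(shape α, rate β) prior, the Poisson likelihood is conjugate: the posterior is Gamma(α + ΣXᵢ, β + n).
Sum of counts S = 6 over n = 4 hours.
Posterior: Gamma(α+S, β+n) = Gamma(14.2+6, 5.9+4) = Gamma(20.2, 9.9).
Posterior α = 20.2.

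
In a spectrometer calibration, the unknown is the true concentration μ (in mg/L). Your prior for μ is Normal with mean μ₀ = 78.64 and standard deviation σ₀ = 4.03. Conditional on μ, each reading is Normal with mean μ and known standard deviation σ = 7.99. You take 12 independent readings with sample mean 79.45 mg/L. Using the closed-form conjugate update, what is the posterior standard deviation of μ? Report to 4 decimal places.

For Normal data with known variance σ², a Normal(μ₀, σ₀²) prior on μ is conjugate. Posterior precision = 1/σ₀² + n/σ²; posterior mean is the precision-weighted average of μ₀ and x̄.
σ₀² = 4.03² = 16.2409, σ² = 7.99² = 63.8401; σ² + n·σ₀² = 63.8401 + 12·16.2409 = 258.7309.
Posterior precision = 1/σ₀² + n/σ² = 1/16.2409 + 12/63.8401 = (σ² + n·σ₀²)/(σ₀²σ²) = 258.7309/(16.2409·63.8401); posterior variance σₙ² = σ₀²σ²/(σ² + n·σ₀²) = 16.2409·63.8401/258.7309 = 4.007332.
Posterior SD = √σₙ² = √(16.2409·63.8401/258.7309) = 2.0018.

2.0018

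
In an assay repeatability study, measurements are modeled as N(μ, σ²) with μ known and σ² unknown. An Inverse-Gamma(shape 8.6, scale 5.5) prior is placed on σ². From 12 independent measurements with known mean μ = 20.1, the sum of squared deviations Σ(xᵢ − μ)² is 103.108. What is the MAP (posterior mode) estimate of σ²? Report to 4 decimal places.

With known mean μ and an Inverse-Gamma(α, β) prior on σ², the Normal likelihood is conjugate: posterior is Inv-Gamma(α + n/2, β + Σ(xᵢ−μ)²/2).
Posterior: Inv-Gamma(8.6 + 12/2, 5.5 + 103.108/2) = Inv-Gamma(14.60, 57.0540).
Mode = β/(α+1) = 57.0540/15.60 = 3.6573.

3.6573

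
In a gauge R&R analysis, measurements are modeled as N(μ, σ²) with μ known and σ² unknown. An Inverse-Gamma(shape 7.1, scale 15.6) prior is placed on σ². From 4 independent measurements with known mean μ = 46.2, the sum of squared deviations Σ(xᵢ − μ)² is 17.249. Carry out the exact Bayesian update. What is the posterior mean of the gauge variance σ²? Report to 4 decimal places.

2.9907

With known mean μ and an Inverse-Gamma(α, β) prior on σ², the Normal likelihood is conjugate: posterior is Inv-Gamma(α + n/2, β + Σ(xᵢ−μ)²/2).
Posterior: Inv-Gamma(7.1 + 4/2, 15.6 + 17.249/2) = Inv-Gamma(9.10, 24.2245).
E[σ²|data] = β/(α−1) = 24.2245/8.10 = 2.9907.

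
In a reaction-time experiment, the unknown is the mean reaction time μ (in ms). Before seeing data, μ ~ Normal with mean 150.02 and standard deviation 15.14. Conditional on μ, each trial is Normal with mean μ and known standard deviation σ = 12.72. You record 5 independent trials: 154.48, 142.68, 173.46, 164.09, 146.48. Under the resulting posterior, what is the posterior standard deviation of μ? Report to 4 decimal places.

5.3251

For Normal data with known variance σ², a Normal(μ₀, σ₀²) prior on μ is conjugate. Posterior precision = 1/σ₀² + n/σ²; posterior mean is the precision-weighted average of μ₀ and x̄.
σ₀² = 15.14² = 229.2196, σ² = 12.72² = 161.7984; σ² + n·σ₀² = 161.7984 + 5·229.2196 = 1307.8964.
Posterior precision = 1/σ₀² + n/σ² = 1/229.2196 + 5/161.7984 = (σ² + n·σ₀²)/(σ₀²σ²) = 1307.8964/(229.2196·161.7984); posterior variance σₙ² = σ₀²σ²/(σ² + n·σ₀²) = 229.2196·161.7984/1307.8964 = 28.356500.
Posterior SD = √σₙ² = √(229.2196·161.7984/1307.8964) = 5.3251.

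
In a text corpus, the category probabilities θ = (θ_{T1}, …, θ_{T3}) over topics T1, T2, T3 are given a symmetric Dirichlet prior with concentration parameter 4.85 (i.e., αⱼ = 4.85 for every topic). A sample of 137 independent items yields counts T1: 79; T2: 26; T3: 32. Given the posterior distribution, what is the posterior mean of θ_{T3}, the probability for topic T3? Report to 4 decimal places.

0.2432

The Dirichlet prior is conjugate to the Multinomial likelihood: each posterior αⱼ = prior αⱼ + observed count nⱼ.
Posterior concentration: (83.85, 30.85, 36.85), total = 151.55.
E[θ_{T3}|data] = α_{T3}/Σα = 36.85/151.55 = 0.2432.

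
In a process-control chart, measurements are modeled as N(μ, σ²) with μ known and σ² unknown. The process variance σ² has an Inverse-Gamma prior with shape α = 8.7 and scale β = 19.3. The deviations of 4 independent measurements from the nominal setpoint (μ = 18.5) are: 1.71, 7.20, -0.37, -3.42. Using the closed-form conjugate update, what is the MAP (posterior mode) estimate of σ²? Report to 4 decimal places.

With known mean μ and an Inverse-Gamma(α, β) prior on σ², the Normal likelihood is conjugate: posterior is Inv-Gamma(α + n/2, β + Σ(xᵢ−μ)²/2).
Σ(xᵢ−μ)² = (1.71)² + (7.20)² + (-0.37)² + (-3.42)² = 66.5974.
Posterior: Inv-Gamma(8.7 + 4/2, 19.3 + 66.5974/2) = Inv-Gamma(10.70, 52.59870).
Mode = β/(α+1) = 52.59870/11.70 = 4.4956.

4.4956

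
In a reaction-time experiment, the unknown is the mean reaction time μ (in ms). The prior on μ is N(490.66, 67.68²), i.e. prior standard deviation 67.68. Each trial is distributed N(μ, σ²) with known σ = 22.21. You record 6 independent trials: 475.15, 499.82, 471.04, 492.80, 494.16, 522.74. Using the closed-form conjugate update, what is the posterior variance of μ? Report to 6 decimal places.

80.764426

For Normal data with known variance σ², a Normal(μ₀, σ₀²) prior on μ is conjugate. Posterior precision = 1/σ₀² + n/σ²; posterior mean is the precision-weighted average of μ₀ and x̄.
σ₀² = 67.68² = 4580.5824, σ² = 22.21² = 493.2841; σ² + n·σ₀² = 493.2841 + 6·4580.5824 = 27976.7785.
Posterior precision = 1/σ₀² + n/σ² = 1/4580.5824 + 6/493.2841 = (σ² + n·σ₀²)/(σ₀²σ²) = 27976.7785/(4580.5824·493.2841); posterior variance σₙ² = σ₀²σ²/(σ² + n·σ₀²) = 4580.5824·493.2841/27976.7785 = 80.764426.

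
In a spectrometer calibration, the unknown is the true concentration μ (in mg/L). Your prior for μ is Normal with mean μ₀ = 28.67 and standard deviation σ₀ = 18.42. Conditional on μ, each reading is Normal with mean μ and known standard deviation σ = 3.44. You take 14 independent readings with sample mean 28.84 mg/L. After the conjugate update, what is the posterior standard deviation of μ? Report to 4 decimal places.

For Normal data with known variance σ², a Normal(μ₀, σ₀²) prior on μ is conjugate. Posterior precision = 1/σ₀² + n/σ²; posterior mean is the precision-weighted average of μ₀ and x̄.
σ₀² = 18.42² = 339.2964, σ² = 3.44² = 11.8336; σ² + n·σ₀² = 11.8336 + 14·339.2964 = 4761.9832.
Posterior precision = 1/σ₀² + n/σ² = 1/339.2964 + 14/11.8336 = (σ² + n·σ₀²)/(σ₀²σ²) = 4761.9832/(339.2964·11.8336); posterior variance σₙ² = σ₀²σ²/(σ² + n·σ₀²) = 339.2964·11.8336/4761.9832 = 0.843157.
Posterior SD = √σₙ² = √(339.2964·11.8336/4761.9832) = 0.9182.

0.9182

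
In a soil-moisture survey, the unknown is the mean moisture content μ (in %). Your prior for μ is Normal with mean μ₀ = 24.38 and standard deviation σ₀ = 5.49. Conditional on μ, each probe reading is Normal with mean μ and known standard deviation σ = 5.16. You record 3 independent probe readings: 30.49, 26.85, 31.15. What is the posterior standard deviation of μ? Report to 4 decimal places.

For Normal data with known variance σ², a Normal(μ₀, σ₀²) prior on μ is conjugate. Posterior precision = 1/σ₀² + n/σ²; posterior mean is the precision-weighted average of μ₀ and x̄.
σ₀² = 5.49² = 30.1401, σ² = 5.16² = 26.6256; σ² + n·σ₀² = 26.6256 + 3·30.1401 = 117.0459.
Posterior precision = 1/σ₀² + n/σ² = 1/30.1401 + 3/26.6256 = (σ² + n·σ₀²)/(σ₀²σ²) = 117.0459/(30.1401·26.6256); posterior variance σₙ² = σ₀²σ²/(σ² + n·σ₀²) = 30.1401·26.6256/117.0459 = 6.856270.
Posterior SD = √σₙ² = √(30.1401·26.6256/117.0459) = 2.6184.

2.6184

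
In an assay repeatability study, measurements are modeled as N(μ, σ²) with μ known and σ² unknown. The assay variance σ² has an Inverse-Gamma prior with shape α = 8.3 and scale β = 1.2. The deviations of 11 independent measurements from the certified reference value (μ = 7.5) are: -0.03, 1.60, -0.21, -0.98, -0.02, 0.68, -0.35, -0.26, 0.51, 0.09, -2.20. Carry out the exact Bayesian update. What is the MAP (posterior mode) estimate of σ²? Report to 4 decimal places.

With known mean μ and an Inverse-Gamma(α, β) prior on σ², the Normal likelihood is conjugate: posterior is Inv-Gamma(α + n/2, β + Σ(xᵢ−μ)²/2).
Σ(xᵢ−μ)² = (-0.03)² + (1.60)² + (-0.21)² + (-0.98)² + (-0.02)² + (0.68)² + (-0.35)² + (-0.26)² + (0.51)² + (0.09)² + (-2.20)² = 9.3265.
Posterior: Inv-Gamma(8.3 + 11/2, 1.2 + 9.3265/2) = Inv-Gamma(13.80, 5.86325).
Mode = β/(α+1) = 5.86325/14.80 = 0.3962.

0.3962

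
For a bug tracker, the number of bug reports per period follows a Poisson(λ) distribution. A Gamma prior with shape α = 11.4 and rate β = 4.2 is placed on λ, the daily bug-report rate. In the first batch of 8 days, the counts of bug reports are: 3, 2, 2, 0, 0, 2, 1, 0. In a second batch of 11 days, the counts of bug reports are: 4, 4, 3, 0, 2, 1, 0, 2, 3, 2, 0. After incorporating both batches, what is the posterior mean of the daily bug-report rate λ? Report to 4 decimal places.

With a Gamma(shape α, rate β) prior, the Poisson likelihood is conjugate: the posterior is Gamma(α + ΣXᵢ, β + n).
Batch 1: sum of counts S = 10 over n = 8 days.
After batch 1: Gamma(α+S, β+n) = Gamma(11.4+10, 4.2+8) = Gamma(21.4, 12.2).
Batch 2: sum of counts S = 21 over n = 11 days.
After batch 2: Gamma(α+S, β+n) = Gamma(21.4+21, 12.2+11) = Gamma(42.4, 23.2).
Posterior mean = α/β = 42.4/23.2 = 1.8276.

1.8276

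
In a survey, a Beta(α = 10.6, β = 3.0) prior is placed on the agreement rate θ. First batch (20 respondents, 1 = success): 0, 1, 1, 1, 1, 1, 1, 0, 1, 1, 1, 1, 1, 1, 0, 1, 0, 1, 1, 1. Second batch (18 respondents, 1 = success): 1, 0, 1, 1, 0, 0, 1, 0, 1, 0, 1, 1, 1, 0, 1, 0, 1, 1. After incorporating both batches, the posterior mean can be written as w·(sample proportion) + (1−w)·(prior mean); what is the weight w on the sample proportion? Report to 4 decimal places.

The Beta prior is conjugate to a Binomial/Bernoulli likelihood; the update adds successes to α and failures to β.
Total number of respondents: n = 20 + 18 = 38.
Posterior mean = (α₀+k)/(α₀+β₀+n) = [n/(α₀+β₀+n)]·(k/n) + [(α₀+β₀)/(α₀+β₀+n)]·α₀/(α₀+β₀), so only n and the prior enter the weight.
The weight on the data is w = n/(α₀+β₀+n) = 38/(10.6+3.0+38) = 38/51.6 = 0.7364.

0.7364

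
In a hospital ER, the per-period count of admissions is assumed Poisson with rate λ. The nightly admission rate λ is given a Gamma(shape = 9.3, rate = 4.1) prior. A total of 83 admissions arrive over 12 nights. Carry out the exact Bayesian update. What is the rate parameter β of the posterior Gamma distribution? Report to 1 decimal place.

With a Gamma(shape α, rate β) prior, the Poisson likelihood is conjugate: the posterior is Gamma(α + ΣXᵢ, β + n).
Posterior: Gamma(α+S, β+n) = Gamma(9.3+83, 4.1+12) = Gamma(92.3, 16.1).
Posterior β = 16.1.

16.1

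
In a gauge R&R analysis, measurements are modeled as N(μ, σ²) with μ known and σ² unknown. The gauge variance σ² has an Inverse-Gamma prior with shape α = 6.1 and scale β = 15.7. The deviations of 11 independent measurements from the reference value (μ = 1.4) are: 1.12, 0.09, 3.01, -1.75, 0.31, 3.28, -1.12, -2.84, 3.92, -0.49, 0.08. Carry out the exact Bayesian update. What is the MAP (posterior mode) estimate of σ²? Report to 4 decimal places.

With known mean μ and an Inverse-Gamma(α, β) prior on σ², the Normal likelihood is conjugate: posterior is Inv-Gamma(α + n/2, β + Σ(xᵢ−μ)²/2).
Σ(xᵢ−μ)² = (1.12)² + (0.09)² + (3.01)² + (-1.75)² + (0.31)² + (3.28)² + (-1.12)² + (-2.84)² + (3.92)² + (-0.49)² + (0.08)² = 49.1725.
Posterior: Inv-Gamma(6.1 + 11/2, 15.7 + 49.1725/2) = Inv-Gamma(11.60, 40.28625).
Mode = β/(α+1) = 40.28625/12.60 = 3.1973.

3.1973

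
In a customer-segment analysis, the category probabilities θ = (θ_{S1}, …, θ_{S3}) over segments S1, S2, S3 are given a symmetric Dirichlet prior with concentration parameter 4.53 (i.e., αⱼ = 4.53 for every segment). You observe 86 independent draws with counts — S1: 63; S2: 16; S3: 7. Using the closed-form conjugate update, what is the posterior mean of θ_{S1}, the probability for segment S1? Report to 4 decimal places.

0.6781

The Dirichlet prior is conjugate to the Multinomial likelihood: each posterior αⱼ = prior αⱼ + observed count nⱼ.
Posterior concentration: (67.53, 20.53, 11.53), total = 99.59.
E[θ_{S1}|data] = α_{S1}/Σα = 67.53/99.59 = 0.6781.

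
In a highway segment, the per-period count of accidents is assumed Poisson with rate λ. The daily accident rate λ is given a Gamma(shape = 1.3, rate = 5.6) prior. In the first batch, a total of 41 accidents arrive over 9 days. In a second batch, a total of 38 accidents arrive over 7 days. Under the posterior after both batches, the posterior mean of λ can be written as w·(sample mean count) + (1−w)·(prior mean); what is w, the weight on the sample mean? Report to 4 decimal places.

With a Gamma(shape α, rate β) prior, the Poisson likelihood is conjugate: the posterior is Gamma(α + ΣXᵢ, β + n).
Total number of days: n = 9 + 7 = 16.
Posterior mean = (α₀+S)/(β₀+n) = [n/(β₀+n)]·(S/n) + [β₀/(β₀+n)]·(α₀/β₀), so only n and β₀ enter the weight.
Weight on data w = n/(β₀+n) = 16/(5.6+16) = 16/21.6 = 0.7407.

0.7407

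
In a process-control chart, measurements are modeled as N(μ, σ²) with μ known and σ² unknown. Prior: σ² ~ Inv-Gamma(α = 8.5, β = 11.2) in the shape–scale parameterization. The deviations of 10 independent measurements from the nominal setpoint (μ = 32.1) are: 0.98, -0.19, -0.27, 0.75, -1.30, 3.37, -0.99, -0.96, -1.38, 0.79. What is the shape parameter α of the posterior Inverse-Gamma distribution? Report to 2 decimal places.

13.50

With known mean μ and an Inverse-Gamma(α, β) prior on σ², the Normal likelihood is conjugate: posterior is Inv-Gamma(α + n/2, β + Σ(xᵢ−μ)²/2).
Σ(xᵢ−μ)² = (0.98)² + (-0.19)² + (-0.27)² + (0.75)² + (-1.30)² + (3.37)² + (-0.99)² + (-0.96)² + (-1.38)² + (0.79)² = 19.1090.
Posterior: Inv-Gamma(8.5 + 10/2, 11.2 + 19.1090/2) = Inv-Gamma(13.50, 20.75450).
Posterior α = 13.50.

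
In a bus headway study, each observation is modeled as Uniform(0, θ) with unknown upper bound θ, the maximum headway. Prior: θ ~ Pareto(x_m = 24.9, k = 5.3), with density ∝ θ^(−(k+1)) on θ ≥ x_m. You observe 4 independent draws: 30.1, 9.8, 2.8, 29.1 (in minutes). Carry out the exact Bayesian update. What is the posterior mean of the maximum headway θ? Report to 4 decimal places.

33.7265

A Pareto(scale x_m, shape k) prior on the upper bound θ of Uniform(0, θ) is conjugate: posterior is Pareto(max(x_m, max xᵢ), k + n).
Sample maximum = 30.1; prior scale x_m = 24.9 → posterior scale = max = 30.1.
Posterior shape = 5.3 + 4 = 9.3.
E[θ|data] = k·x_m/(k−1) = 9.3·30.1/8.3 = 33.7265.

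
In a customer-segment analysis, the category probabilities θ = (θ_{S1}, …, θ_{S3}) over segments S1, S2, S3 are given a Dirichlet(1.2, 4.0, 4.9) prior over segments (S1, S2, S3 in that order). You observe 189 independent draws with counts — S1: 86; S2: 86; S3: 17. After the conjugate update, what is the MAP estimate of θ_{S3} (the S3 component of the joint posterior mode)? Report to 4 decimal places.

0.1066

The Dirichlet prior is conjugate to the Multinomial likelihood: each posterior αⱼ = prior αⱼ + observed count nⱼ.
Posterior concentration: (87.2, 90.0, 21.9), total = 199.1.
Joint mode component: (α_{S3}−1)/(Σα−K) = 20.9/196.1 = 0.1066.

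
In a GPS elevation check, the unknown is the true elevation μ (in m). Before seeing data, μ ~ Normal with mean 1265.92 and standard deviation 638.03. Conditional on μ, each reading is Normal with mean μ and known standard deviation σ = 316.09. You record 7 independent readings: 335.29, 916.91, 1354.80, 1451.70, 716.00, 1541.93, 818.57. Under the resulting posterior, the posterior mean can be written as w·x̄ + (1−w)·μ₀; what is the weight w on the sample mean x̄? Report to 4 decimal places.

For Normal data with known variance σ², a Normal(μ₀, σ₀²) prior on μ is conjugate. Posterior precision = 1/σ₀² + n/σ²; posterior mean is the precision-weighted average of μ₀ and x̄.
σ₀² = 638.03² = 407082.2809, σ² = 316.09² = 99912.8881. Prior precision 1/σ₀² = 1/407082.2809; data precision n/σ² = 7/99912.8881.
w = (n/σ²)/(1/σ₀² + n/σ²) = n·σ₀²/(σ² + n·σ₀²) = 7·407082.2809/(99912.8881 + 7·407082.2809) = 2849575.9663/2949488.8544 = 0.9661.

0.9661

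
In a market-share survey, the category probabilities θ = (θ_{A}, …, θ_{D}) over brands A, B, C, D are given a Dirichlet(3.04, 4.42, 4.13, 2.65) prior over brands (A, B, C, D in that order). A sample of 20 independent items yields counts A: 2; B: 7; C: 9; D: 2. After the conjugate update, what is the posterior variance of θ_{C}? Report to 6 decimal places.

0.006709

The Dirichlet prior is conjugate to the Multinomial likelihood: each posterior αⱼ = prior αⱼ + observed count nⱼ.
Posterior concentration: (5.04, 11.42, 13.13, 4.65), total = 34.24.
Var[θ_j] = α_j(Σα−α_j)/((Σα)²(Σα+1)) = 13.13·21.11/(34.24²·35.24) = 0.006709.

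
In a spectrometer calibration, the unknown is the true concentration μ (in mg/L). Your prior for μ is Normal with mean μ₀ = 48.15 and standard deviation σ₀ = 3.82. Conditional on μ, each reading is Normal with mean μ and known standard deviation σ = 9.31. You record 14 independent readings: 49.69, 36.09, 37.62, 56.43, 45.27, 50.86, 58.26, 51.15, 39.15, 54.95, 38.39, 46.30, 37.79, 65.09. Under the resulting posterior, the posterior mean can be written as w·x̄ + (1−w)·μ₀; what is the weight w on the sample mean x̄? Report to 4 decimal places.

0.7021

For Normal data with known variance σ², a Normal(μ₀, σ₀²) prior on μ is conjugate. Posterior precision = 1/σ₀² + n/σ²; posterior mean is the precision-weighted average of μ₀ and x̄.
σ₀² = 3.82² = 14.5924, σ² = 9.31² = 86.6761. Prior precision 1/σ₀² = 1/14.5924; data precision n/σ² = 14/86.6761.
w = (n/σ²)/(1/σ₀² + n/σ²) = n·σ₀²/(σ² + n·σ₀²) = 14·14.5924/(86.6761 + 14·14.5924) = 204.2936/290.9697 = 0.7021.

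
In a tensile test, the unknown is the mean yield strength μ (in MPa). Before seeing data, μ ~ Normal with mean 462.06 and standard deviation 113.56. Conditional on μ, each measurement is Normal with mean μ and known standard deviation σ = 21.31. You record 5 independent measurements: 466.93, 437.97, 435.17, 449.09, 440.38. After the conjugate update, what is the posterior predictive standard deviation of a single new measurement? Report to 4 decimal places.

For Normal data with known variance σ², a Normal(μ₀, σ₀²) prior on μ is conjugate. Posterior precision = 1/σ₀² + n/σ²; posterior mean is the precision-weighted average of μ₀ and x̄.
σ₀² = 113.56² = 12895.8736, σ² = 21.31² = 454.1161; σ² + n·σ₀² = 454.1161 + 5·12895.8736 = 64933.4841.
Posterior precision = 1/σ₀² + n/σ² = 1/12895.8736 + 5/454.1161 = (σ² + n·σ₀²)/(σ₀²σ²) = 64933.4841/(12895.8736·454.1161); posterior variance σₙ² = σ₀²σ²/(σ² + n·σ₀²) = 12895.8736·454.1161/64933.4841 = 90.188043.
Predictive variance for one new observation = σₙ² + σ² = 12895.8736·454.1161/64933.4841 + 454.1161 = σ²·(σ₀² + 64933.4841)/64933.4841 = 454.1161·77829.3577/64933.4841 = 544.304143; SD = √(454.1161·77829.3577/64933.4841) = 23.3303.

23.3303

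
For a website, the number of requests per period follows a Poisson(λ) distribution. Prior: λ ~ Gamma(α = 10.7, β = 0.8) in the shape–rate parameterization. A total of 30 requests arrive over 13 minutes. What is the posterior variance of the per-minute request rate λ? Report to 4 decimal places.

0.2137

With a Gamma(shape α, rate β) prior, the Poisson likelihood is conjugate: the posterior is Gamma(α + ΣXᵢ, β + n).
Posterior: Gamma(α+S, β+n) = Gamma(10.7+30, 0.8+13) = Gamma(40.7, 13.8).
Var = α/β² = 40.7/13.8² = 0.2137.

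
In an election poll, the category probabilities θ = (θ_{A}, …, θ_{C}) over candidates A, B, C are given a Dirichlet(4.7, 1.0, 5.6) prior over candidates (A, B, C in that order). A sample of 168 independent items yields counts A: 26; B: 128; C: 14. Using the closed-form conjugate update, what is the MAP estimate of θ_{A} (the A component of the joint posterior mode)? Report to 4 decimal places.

The Dirichlet prior is conjugate to the Multinomial likelihood: each posterior αⱼ = prior αⱼ + observed count nⱼ.
Posterior concentration: (30.7, 129.0, 19.6), total = 179.3.
Joint mode component: (α_{A}−1)/(Σα−K) = 29.7/176.3 = 0.1685.

0.1685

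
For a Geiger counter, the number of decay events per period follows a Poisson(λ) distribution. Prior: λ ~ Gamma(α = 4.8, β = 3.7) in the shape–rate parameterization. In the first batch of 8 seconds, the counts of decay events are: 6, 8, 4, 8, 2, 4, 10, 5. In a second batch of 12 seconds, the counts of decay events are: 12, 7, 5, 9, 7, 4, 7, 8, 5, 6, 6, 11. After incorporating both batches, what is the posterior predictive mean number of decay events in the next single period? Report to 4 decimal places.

5.8565

With a Gamma(shape α, rate β) prior, the Poisson likelihood is conjugate: the posterior is Gamma(α + ΣXᵢ, β + n).
Batch 1: sum of counts S = 47 over n = 8 seconds.
After batch 1: Gamma(α+S, β+n) = Gamma(4.8+47, 3.7+8) = Gamma(51.8, 11.7).
Batch 2: sum of counts S = 87 over n = 12 seconds.
After batch 2: Gamma(α+S, β+n) = Gamma(51.8+87, 11.7+12) = Gamma(138.8, 23.7).
The predictive distribution for one future period is NegBinom with mean α/β = 5.8565.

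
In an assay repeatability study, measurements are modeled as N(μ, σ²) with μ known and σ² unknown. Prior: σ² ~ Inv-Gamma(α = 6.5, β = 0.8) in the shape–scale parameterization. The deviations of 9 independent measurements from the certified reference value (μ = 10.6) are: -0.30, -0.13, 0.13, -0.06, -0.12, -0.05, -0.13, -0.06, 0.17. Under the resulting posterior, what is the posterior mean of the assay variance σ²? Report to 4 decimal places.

With known mean μ and an Inverse-Gamma(α, β) prior on σ², the Normal likelihood is conjugate: posterior is Inv-Gamma(α + n/2, β + Σ(xᵢ−μ)²/2).
Σ(xᵢ−μ)² = (-0.30)² + (-0.13)² + (0.13)² + (-0.06)² + (-0.12)² + (-0.05)² + (-0.13)² + (-0.06)² + (0.17)² = 0.1937.
Posterior: Inv-Gamma(6.5 + 9/2, 0.8 + 0.1937/2) = Inv-Gamma(11.00, 0.89685).
E[σ²|data] = β/(α−1) = 0.89685/10.00 = 0.0897.

0.0897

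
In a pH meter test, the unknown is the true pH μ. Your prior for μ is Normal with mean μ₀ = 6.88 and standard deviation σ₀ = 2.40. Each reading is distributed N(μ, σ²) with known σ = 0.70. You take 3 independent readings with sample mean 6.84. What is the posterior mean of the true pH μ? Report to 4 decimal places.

For Normal data with known variance σ², a Normal(μ₀, σ₀²) prior on μ is conjugate. Posterior precision = 1/σ₀² + n/σ²; posterior mean is the precision-weighted average of μ₀ and x̄.
n·x̄ = 3·6.84 = 20.52.
σ₀² = 2.40² = 5.76, σ² = 0.70² = 0.49; σ² + n·σ₀² = 0.49 + 3·5.76 = 17.77.
Posterior mean = (μ₀/σ₀² + n·x̄/σ²)/(1/σ₀² + n/σ²) = (σ²·μ₀ + σ₀²·n·x̄)/(σ² + n·σ₀²) = (0.49·6.88 + 5.76·20.52)/17.77 = 121.5664/17.77 = 6.8411.

6.8411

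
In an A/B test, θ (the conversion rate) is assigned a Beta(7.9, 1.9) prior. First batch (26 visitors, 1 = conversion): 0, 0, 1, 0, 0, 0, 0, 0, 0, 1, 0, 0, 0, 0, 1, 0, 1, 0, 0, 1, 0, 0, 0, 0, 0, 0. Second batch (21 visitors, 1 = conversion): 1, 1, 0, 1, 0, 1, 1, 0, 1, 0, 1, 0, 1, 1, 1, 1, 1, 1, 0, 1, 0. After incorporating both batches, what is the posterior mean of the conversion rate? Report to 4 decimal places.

0.4736

The Beta prior is conjugate to a Binomial/Bernoulli likelihood; the update adds successes to α and failures to β.
After batch 1: Beta(7.9+5, 1.9+21) = Beta(12.9, 22.9).
After batch 2: Beta(12.9+14, 22.9+7) = Beta(26.9, 29.9).
Posterior mean = α/(α+β) = 26.9/56.8 = 0.4736.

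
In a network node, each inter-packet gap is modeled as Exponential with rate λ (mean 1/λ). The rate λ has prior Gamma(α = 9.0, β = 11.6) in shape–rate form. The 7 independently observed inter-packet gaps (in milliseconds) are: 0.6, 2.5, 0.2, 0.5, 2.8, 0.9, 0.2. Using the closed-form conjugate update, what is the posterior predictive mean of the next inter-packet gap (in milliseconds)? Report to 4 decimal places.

With a Gamma(shape α, rate β) prior on the exponential rate λ, the posterior after n observations with total T = Σxᵢ is Gamma(α+n, β+T).
Sum of observations T = 7.7 milliseconds; n = 7.
Posterior: Gamma(9.0+7, 11.6+7.7) = Gamma(16.0, 19.3).
The predictive distribution for the next observation is Lomax; its mean is β/(α−1) = 19.3/15.0 = 1.2867.

1.2867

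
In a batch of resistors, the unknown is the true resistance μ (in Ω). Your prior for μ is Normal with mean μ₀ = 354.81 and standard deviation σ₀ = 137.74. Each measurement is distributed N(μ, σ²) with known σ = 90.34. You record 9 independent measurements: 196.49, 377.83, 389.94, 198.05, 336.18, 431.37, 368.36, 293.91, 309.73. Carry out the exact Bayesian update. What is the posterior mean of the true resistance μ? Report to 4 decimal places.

For Normal data with known variance σ², a Normal(μ₀, σ₀²) prior on μ is conjugate. Posterior precision = 1/σ₀² + n/σ²; posterior mean is the precision-weighted average of μ₀ and x̄.
Σxᵢ = 196.49 + 377.83 + 389.94 + 198.05 + 336.18 + 431.37 + 368.36 + 293.91 + 309.73 = 2901.86, so n·x̄ = 2901.86.
σ₀² = 137.74² = 18972.3076, σ² = 90.34² = 8161.3156; σ² + n·σ₀² = 8161.3156 + 9·18972.3076 = 178912.084.
Posterior mean = (μ₀/σ₀² + n·x̄/σ²)/(1/σ₀² + n/σ²) = (σ²·μ₀ + σ₀²·n·x̄)/(σ² + n·σ₀²) = (8161.3156·354.81 + 18972.3076·2901.86)/178912.084 = 57950696.920172/178912.084 = 323.9060.

323.9060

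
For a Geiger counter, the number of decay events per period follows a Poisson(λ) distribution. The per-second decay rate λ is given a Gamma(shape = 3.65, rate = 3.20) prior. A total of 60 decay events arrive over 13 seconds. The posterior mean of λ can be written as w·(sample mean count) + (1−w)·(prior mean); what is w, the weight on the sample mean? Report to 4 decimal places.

With a Gamma(shape α, rate β) prior, the Poisson likelihood is conjugate: the posterior is Gamma(α + ΣXᵢ, β + n).
Posterior mean = (α₀+S)/(β₀+n) = [n/(β₀+n)]·(S/n) + [β₀/(β₀+n)]·(α₀/β₀), so only n and β₀ enter the weight.
Weight on data w = n/(β₀+n) = 13/(3.20+13) = 13/16.20 = 0.8025.

0.8025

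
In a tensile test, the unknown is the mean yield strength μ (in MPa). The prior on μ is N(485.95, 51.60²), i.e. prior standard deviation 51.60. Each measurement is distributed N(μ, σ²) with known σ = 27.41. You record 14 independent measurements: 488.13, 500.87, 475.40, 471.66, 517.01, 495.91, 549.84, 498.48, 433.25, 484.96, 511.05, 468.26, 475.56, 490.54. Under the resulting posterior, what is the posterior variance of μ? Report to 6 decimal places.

52.604599

For Normal data with known variance σ², a Normal(μ₀, σ₀²) prior on μ is conjugate. Posterior precision = 1/σ₀² + n/σ²; posterior mean is the precision-weighted average of μ₀ and x̄.
σ₀² = 51.60² = 2662.56, σ² = 27.41² = 751.3081; σ² + n·σ₀² = 751.3081 + 14·2662.56 = 38027.1481.
Posterior precision = 1/σ₀² + n/σ² = 1/2662.56 + 14/751.3081 = (σ² + n·σ₀²)/(σ₀²σ²) = 38027.1481/(2662.56·751.3081); posterior variance σₙ² = σ₀²σ²/(σ² + n·σ₀²) = 2662.56·751.3081/38027.1481 = 52.604599.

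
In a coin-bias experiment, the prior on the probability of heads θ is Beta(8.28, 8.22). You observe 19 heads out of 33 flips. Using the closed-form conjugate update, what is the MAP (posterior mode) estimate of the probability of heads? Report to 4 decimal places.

The Beta prior is conjugate to a Binomial/Bernoulli likelihood; the update adds successes to α and failures to β.
Posterior: Beta(α+k, β+n−k) = Beta(8.28+19, 8.22+14) = Beta(27.28, 22.22).
Mode of Beta(a,b) for a,b>1 is (a−1)/(a+b−2) = 26.28/47.50 = 0.5533.

0.5533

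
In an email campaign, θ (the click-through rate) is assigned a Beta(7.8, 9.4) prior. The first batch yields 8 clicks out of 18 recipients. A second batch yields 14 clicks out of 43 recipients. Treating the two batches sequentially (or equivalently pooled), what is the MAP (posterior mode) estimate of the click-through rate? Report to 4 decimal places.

0.3780

The Beta prior is conjugate to a Binomial/Bernoulli likelihood; the update adds successes to α and failures to β.
After batch 1: Beta(7.8+8, 9.4+10) = Beta(15.8, 19.4).
After batch 2: Beta(15.8+14, 19.4+29) = Beta(29.8, 48.4).
Mode of Beta(a,b) for a,b>1 is (a−1)/(a+b−2) = 28.8/76.2 = 0.3780.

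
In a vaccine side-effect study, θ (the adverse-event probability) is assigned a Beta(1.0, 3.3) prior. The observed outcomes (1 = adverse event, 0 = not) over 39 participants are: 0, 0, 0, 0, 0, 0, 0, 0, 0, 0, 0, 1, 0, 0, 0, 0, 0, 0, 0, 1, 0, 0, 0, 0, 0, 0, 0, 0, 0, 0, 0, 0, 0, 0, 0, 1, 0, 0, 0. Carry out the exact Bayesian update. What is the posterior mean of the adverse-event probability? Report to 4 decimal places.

The Beta prior is conjugate to a Binomial/Bernoulli likelihood; the update adds successes to α and failures to β.
Posterior: Beta(α+k, β+n−k) = Beta(1.0+3, 3.3+36) = Beta(4.0, 39.3).
Posterior mean = α/(α+β) = 4.0/43.3 = 0.0924.

0.0924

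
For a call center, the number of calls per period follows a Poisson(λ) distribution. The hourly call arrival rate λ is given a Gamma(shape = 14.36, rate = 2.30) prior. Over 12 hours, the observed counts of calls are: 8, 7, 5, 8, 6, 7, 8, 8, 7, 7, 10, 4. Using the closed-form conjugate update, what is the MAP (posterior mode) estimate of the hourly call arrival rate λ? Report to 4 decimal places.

6.8783

With a Gamma(shape α, rate β) prior, the Poisson likelihood is conjugate: the posterior is Gamma(α + ΣXᵢ, β + n).
Sum of counts S = 85 over n = 12 hours.
Posterior: Gamma(α+S, β+n) = Gamma(14.36+85, 2.30+12) = Gamma(99.36, 14.30).
Mode of Gamma(α,β) for α≥1 is (α−1)/β = 98.36/14.30 = 6.8783.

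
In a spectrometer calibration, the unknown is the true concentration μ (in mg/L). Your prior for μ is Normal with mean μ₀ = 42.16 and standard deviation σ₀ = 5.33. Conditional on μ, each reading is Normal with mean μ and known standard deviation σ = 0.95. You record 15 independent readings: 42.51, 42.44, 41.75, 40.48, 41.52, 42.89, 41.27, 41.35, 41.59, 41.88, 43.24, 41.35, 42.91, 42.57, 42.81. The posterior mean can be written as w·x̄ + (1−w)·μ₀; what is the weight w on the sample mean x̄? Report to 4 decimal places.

0.9979

For Normal data with known variance σ², a Normal(μ₀, σ₀²) prior on μ is conjugate. Posterior precision = 1/σ₀² + n/σ²; posterior mean is the precision-weighted average of μ₀ and x̄.
σ₀² = 5.33² = 28.4089, σ² = 0.95² = 0.9025. Prior precision 1/σ₀² = 1/28.4089; data precision n/σ² = 15/0.9025.
w = (n/σ²)/(1/σ₀² + n/σ²) = n·σ₀²/(σ² + n·σ₀²) = 15·28.4089/(0.9025 + 15·28.4089) = 426.1335/427.036 = 0.9979.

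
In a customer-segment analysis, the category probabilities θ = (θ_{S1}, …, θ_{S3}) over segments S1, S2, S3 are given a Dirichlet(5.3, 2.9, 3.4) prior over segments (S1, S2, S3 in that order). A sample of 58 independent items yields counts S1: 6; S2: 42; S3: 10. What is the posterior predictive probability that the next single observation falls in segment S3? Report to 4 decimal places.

0.1925

The Dirichlet prior is conjugate to the Multinomial likelihood: each posterior αⱼ = prior αⱼ + observed count nⱼ.
Posterior concentration: (11.3, 44.9, 13.4), total = 69.6.
P(next = S3 | data) = α_{S3}/Σα = 0.1925.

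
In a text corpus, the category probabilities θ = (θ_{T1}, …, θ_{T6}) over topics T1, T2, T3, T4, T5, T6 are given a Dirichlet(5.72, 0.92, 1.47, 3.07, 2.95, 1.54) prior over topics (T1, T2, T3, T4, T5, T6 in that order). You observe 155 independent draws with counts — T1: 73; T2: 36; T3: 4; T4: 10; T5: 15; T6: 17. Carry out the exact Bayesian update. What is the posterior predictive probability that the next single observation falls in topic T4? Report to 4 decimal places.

The Dirichlet prior is conjugate to the Multinomial likelihood: each posterior αⱼ = prior αⱼ + observed count nⱼ.
Posterior concentration: (78.72, 36.92, 5.47, 13.07, 17.95, 18.54), total = 170.67.
P(next = T4 | data) = α_{T4}/Σα = 0.0766.

0.0766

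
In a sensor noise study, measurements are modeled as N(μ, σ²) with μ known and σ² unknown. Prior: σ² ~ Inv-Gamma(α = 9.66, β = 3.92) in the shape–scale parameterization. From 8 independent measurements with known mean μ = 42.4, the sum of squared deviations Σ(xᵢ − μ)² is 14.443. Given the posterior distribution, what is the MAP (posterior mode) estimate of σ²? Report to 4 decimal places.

0.7600

With known mean μ and an Inverse-Gamma(α, β) prior on σ², the Normal likelihood is conjugate: posterior is Inv-Gamma(α + n/2, β + Σ(xᵢ−μ)²/2).
Posterior: Inv-Gamma(9.66 + 8/2, 3.92 + 14.443/2) = Inv-Gamma(13.66, 11.1415).
Mode = β/(α+1) = 11.1415/14.66 = 0.7600.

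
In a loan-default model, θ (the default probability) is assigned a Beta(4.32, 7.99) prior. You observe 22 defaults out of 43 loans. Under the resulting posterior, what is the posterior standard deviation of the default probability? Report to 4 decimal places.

0.0666

The Beta prior is conjugate to a Binomial/Bernoulli likelihood; the update adds successes to α and failures to β.
Posterior: Beta(α+k, β+n−k) = Beta(4.32+22, 7.99+21) = Beta(26.32, 28.99).
Var = αβ/((α+β)²(α+β+1)) = 26.32·28.99/(55.31²·56.31) = 0.00442936; SD = √0.00442936 = 0.0666.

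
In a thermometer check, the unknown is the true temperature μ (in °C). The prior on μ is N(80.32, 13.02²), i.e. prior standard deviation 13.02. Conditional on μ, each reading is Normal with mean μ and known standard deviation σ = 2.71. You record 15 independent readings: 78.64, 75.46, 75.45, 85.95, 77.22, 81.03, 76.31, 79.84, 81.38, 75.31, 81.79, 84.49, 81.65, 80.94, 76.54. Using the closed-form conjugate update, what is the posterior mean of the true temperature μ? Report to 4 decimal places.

For Normal data with known variance σ², a Normal(μ₀, σ₀²) prior on μ is conjugate. Posterior precision = 1/σ₀² + n/σ²; posterior mean is the precision-weighted average of μ₀ and x̄.
Σxᵢ = 78.64 + 75.46 + 75.45 + 85.95 + 77.22 + 81.03 + 76.31 + 79.84 + 81.38 + 75.31 + 81.79 + 84.49 + 81.65 + 80.94 + 76.54 = 1192, so n·x̄ = 1192.
σ₀² = 13.02² = 169.5204, σ² = 2.71² = 7.3441; σ² + n·σ₀² = 7.3441 + 15·169.5204 = 2550.1501.
Posterior mean = (μ₀/σ₀² + n·x̄/σ²)/(1/σ₀² + n/σ²) = (σ²·μ₀ + σ₀²·n·x̄)/(σ² + n·σ₀²) = (7.3441·80.32 + 169.5204·1192)/2550.1501 = 202658.194912/2550.1501 = 79.4691.

79.4691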